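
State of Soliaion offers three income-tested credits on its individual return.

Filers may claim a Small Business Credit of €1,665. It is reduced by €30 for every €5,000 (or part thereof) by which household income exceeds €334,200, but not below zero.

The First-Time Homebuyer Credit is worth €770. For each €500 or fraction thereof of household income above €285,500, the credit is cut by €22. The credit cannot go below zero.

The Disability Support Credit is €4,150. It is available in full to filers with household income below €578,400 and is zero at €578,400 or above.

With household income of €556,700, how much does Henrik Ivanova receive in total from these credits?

Small Business Credit: income exceeds €334,200 by €222,500, which is 45 full-or-partial €5,000 increments; reduction = 45 × €30 = €1,350, leaving €315.
First-Time Homebuyer Credit: income exceeds €285,500 by €271,200 → 543 increments × €22 = €11,946 ≥ base, so the credit is €0.
Disability Support Credit: €556,700 is below the €578,400 cutoff, so the full €4,150 applies.
Total: €315 + €0 + €4,150 = €4,465.

€4,465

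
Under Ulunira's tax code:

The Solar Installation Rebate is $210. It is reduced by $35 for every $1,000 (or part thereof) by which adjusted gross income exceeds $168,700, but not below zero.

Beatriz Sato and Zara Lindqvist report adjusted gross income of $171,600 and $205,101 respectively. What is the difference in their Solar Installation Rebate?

Beatriz ($171,600): Solar Installation Rebate: income exceeds $168,700 by $2,900, which is 3 full-or-partial $1,000 increments; reduction = 3 × $35 = $105, leaving $105.
Zara ($205,101): Solar Installation Rebate: income exceeds $168,700 by $36,401 → 37 increments × $35 = $1,295 ≥ base, so the credit is $0.
Difference: |$105 − $0| = $105.

$105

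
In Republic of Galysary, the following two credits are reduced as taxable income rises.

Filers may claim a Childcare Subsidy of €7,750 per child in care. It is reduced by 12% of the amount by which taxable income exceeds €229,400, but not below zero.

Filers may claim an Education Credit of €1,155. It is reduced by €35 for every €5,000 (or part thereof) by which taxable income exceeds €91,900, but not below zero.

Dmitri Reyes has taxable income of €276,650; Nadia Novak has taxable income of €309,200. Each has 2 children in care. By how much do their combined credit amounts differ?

Dmitri (€276,650): Childcare Subsidy: base = 2 × €7,750 = €15,500. 12% of the €47,250 excess over €229,400 is €5,670; credit = €15,500 − €5,670 = €9,830. Education Credit: income exceeds €91,900 by €184,750 → 37 increments × €35 = €1,295 ≥ base, so the credit is €0. total €9,830 + €0 = €9,830
Nadia (€309,200): Childcare Subsidy: base = 2 × €7,750 = €15,500. 12% of the €79,800 excess over €229,400 is €9,576; credit = €15,500 − €9,576 = €5,924. Education Credit: income exceeds €91,900 by €217,300 → 44 increments × €35 = €1,540 ≥ base, so the credit is €0. total €5,924 + €0 = €5,924
Difference: |€9,830 − €5,924| = €3,906.

€3,906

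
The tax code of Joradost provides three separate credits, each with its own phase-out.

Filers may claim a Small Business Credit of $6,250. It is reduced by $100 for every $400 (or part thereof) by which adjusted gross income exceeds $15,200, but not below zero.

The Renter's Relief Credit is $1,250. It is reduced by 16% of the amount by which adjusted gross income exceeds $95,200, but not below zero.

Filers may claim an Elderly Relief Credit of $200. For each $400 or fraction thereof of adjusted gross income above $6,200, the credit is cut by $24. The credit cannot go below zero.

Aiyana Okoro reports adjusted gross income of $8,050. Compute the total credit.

Small Business Credit: $8,050 is at or below the $15,200 threshold, so the full $6,250 applies.
Renter's Relief Credit: $8,050 is at or below the $95,200 threshold, so the full $1,250 applies.
Elderly Relief Credit: income exceeds $6,200 by $1,850, which is 5 full-or-partial $400 increments; reduction = 5 × $24 = $120, leaving $80.
Total: $6,250 + $1,250 + $80 = $7,580.

$7,580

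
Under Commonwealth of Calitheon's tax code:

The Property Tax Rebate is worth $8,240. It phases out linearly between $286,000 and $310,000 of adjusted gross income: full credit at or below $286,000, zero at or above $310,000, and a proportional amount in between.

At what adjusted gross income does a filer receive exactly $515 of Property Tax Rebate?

$515 is 515/8,240 of the full $8,240, so 7,725/8,240 of the $24,000 range has been used: income = $286,000 + $24,000 × 7,725/8,240 = $308,500.

$308,500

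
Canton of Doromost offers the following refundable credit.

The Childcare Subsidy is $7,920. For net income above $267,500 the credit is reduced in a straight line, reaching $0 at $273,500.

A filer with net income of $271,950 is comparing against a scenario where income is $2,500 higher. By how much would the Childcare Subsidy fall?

$2,046

At $271,950 — $271,950 is $4,450 into a $6,000 phase-out range, leaving 1,550/6,000 of the credit: $7,920 × 1,550/6,000 = $2,046.
At $274,450 — $274,450 is at or above $273,500, so the credit is $0.
Lost: $2,046 − $0 = $2,046.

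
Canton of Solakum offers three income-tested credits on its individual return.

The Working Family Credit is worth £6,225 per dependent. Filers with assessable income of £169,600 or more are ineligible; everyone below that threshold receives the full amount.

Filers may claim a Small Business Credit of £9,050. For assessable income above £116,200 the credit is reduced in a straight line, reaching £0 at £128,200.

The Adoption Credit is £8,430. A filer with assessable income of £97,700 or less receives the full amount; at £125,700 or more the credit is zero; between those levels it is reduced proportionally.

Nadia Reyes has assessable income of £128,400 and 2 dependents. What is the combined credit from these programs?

Working Family Credit: base = 2 × £6,225 = £12,450. £128,400 is below the £169,600 cutoff, so the full £12,450 applies.
Small Business Credit: £128,400 is at or above £128,200, so the credit is £0.
Adoption Credit: £128,400 is at or above £125,700, so the credit is £0.
Total: £12,450 + £0 + £0 = £12,450.

£12,450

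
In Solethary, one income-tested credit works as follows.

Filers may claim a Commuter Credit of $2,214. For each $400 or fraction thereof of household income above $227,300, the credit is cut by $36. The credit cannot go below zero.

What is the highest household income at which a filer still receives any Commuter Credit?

$251,700

After 61 increments the reduction is 61 × $36 = $2,196, leaving $18; one more increment wipes it out. Increment 61 ends at excess 61 × $400 = $24,400, so the highest qualifying income is $227,300 + $24,400 = $251,700.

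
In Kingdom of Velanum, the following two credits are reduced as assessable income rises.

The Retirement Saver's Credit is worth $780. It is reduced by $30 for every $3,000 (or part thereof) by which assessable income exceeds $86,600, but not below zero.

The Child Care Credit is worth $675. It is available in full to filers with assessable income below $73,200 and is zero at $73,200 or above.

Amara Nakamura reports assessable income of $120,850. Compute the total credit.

Retirement Saver's Credit: income exceeds $86,600 by $34,250, which is 12 full-or-partial $3,000 increments; reduction = 12 × $30 = $360, leaving $420.
Child Care Credit: $120,850 meets or exceeds the $73,200 cutoff, so the credit is $0.
Total: $420 + $0 = $420.

$420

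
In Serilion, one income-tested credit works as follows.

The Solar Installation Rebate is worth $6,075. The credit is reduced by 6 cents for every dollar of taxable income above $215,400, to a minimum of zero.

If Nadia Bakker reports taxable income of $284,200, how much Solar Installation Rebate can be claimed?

Solar Installation Rebate: 6% of the $68,800 excess over $215,400 is $4,128; credit = $6,075 − $4,128 = $1,947.

$1,947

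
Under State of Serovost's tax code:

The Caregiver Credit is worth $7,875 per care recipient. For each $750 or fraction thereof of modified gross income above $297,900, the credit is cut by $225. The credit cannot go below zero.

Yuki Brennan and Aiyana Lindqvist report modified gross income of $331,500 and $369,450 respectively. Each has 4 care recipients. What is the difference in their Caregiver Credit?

Yuki ($331,500): Caregiver Credit: base = 4 × $7,875 = $31,500. income exceeds $297,900 by $33,600, which is 45 full-or-partial $750 increments; reduction = 45 × $225 = $10,125, leaving $21,375.
Aiyana ($369,450): Caregiver Credit: base = 4 × $7,875 = $31,500. income exceeds $297,900 by $71,550, which is 96 full-or-partial $750 increments; reduction = 96 × $225 = $21,600, leaving $9,900.
Difference: |$21,375 − $9,900| = $11,475.

$11,475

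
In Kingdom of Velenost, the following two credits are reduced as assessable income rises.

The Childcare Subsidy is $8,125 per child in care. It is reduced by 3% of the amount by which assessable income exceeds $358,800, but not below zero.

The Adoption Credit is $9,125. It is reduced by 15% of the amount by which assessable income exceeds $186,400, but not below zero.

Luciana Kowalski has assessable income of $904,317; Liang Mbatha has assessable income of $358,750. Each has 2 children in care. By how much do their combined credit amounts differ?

Luciana ($904,317): Childcare Subsidy: base = 2 × $8,125 = $16,250. 3% of the $545,517 excess over $358,800 is $16,365.51 ≥ base, so the credit is $0. Adoption Credit: 15% of the $717,917 excess over $186,400 is $107,687.55 ≥ base, so the credit is $0. total $0 + $0 = $0
Liang ($358,750): Childcare Subsidy: base = 2 × $8,125 = $16,250. $358,750 is at or below the $358,800 threshold, so the full $16,250 applies. Adoption Credit: 15% of the $172,350 excess over $186,400 is $25,852.50 ≥ base, so the credit is $0. total $16,250 + $0 = $16,250
Difference: |$0 − $16,250| = $16,250.

$16,250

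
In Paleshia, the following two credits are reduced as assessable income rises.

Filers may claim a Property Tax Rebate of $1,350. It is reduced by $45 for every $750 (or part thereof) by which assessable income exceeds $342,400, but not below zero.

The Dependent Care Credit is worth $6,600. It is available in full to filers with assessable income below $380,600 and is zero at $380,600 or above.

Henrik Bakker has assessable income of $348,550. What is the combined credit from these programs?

Property Tax Rebate: income exceeds $342,400 by $6,150, which is 9 full-or-partial $750 increments; reduction = 9 × $45 = $405, leaving $945.
Dependent Care Credit: $348,550 is below the $380,600 cutoff, so the full $6,600 applies.
Total: $945 + $6,600 = $7,545.

$7,545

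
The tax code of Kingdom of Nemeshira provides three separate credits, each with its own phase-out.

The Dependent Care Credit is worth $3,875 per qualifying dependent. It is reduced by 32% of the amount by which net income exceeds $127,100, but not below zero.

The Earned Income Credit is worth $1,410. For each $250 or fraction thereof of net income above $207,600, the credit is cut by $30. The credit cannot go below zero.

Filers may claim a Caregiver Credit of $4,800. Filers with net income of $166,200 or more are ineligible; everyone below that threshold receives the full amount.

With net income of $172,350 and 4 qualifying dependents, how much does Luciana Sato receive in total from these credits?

$2,430

Dependent Care Credit: base = 4 × $3,875 = $15,500. 32% of the $45,250 excess over $127,100 is $14,480; credit = $15,500 − $14,480 = $1,020.
Earned Income Credit: $172,350 is at or below the $207,600 threshold, so the full $1,410 applies.
Caregiver Credit: $172,350 meets or exceeds the $166,200 cutoff, so the credit is $0.
Total: $1,020 + $1,410 + $0 = $2,430.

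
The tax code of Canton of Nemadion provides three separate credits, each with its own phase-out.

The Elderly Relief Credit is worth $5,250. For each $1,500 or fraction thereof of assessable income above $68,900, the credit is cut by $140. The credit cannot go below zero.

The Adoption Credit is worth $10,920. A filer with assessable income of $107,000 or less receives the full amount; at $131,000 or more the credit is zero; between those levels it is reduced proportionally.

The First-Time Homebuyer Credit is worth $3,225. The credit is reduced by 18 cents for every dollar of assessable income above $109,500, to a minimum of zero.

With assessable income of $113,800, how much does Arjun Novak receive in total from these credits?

Elderly Relief Credit: income exceeds $68,900 by $44,900, which is 30 full-or-partial $1,500 increments; reduction = 30 × $140 = $4,200, leaving $1,050.
Adoption Credit: $113,800 is $6,800 into a $24,000 phase-out range, leaving 17,200/24,000 of the credit: $10,920 × 17,200/24,000 = $7,826.
First-Time Homebuyer Credit: 18% of the $4,300 excess over $109,500 is $774; credit = $3,225 − $774 = $2,451.
Total: $1,050 + $7,826 + $2,451 = $11,327.

$11,327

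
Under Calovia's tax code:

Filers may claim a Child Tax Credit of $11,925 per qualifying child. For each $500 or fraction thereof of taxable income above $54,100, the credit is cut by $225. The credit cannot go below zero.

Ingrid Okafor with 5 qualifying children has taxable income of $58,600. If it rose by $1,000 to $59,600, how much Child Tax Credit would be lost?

At $58,600 — base = 5 × $11,925 = $59,625. income exceeds $54,100 by $4,500, which is 9 full-or-partial $500 increments; reduction = 9 × $225 = $2,025, leaving $57,600.
At $59,600 — base = 5 × $11,925 = $59,625. income exceeds $54,100 by $5,500, which is 11 full-or-partial $500 increments; reduction = 11 × $225 = $2,475, leaving $57,150.
Lost: $57,600 − $57,150 = $450.

$450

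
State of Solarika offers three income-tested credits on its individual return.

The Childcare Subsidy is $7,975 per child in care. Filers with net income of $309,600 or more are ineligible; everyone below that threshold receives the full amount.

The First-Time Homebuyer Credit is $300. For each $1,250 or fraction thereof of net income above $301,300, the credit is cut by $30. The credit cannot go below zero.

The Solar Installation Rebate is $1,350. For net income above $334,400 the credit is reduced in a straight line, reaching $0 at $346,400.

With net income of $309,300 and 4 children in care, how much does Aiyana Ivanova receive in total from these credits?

Childcare Subsidy: base = 4 × $7,975 = $31,900. $309,300 is below the $309,600 cutoff, so the full $31,900 applies.
First-Time Homebuyer Credit: income exceeds $301,300 by $8,000, which is 7 full-or-partial $1,250 increments; reduction = 7 × $30 = $210, leaving $90.
Solar Installation Rebate: $309,300 is at or below the $334,400 threshold, so the full $1,350 applies.
Total: $31,900 + $90 + $1,350 = $33,340.

$33,340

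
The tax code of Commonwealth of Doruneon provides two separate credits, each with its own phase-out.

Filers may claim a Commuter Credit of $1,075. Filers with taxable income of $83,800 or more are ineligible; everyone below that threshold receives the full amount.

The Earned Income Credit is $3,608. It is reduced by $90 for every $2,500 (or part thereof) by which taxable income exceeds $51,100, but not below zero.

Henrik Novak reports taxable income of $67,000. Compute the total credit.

$4,053

Commuter Credit: $67,000 is below the $83,800 cutoff, so the full $1,075 applies.
Earned Income Credit: income exceeds $51,100 by $15,900, which is 7 full-or-partial $2,500 increments; reduction = 7 × $90 = $630, leaving $2,978.
Total: $1,075 + $2,978 = $4,053.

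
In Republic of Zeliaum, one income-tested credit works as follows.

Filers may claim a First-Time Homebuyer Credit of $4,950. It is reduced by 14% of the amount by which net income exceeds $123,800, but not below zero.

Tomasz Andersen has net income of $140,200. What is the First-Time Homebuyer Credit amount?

$2,654

First-Time Homebuyer Credit: 14% of the $16,400 excess over $123,800 is $2,296; credit = $4,950 − $2,296 = $2,654.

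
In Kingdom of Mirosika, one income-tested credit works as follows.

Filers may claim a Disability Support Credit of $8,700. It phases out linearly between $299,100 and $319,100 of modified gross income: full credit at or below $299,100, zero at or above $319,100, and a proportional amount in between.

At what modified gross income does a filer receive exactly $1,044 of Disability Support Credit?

$1,044 is 1,044/8,700 of the full $8,700, so 7,656/8,700 of the $20,000 range has been used: income = $299,100 + $20,000 × 7,656/8,700 = $316,700.

$316,700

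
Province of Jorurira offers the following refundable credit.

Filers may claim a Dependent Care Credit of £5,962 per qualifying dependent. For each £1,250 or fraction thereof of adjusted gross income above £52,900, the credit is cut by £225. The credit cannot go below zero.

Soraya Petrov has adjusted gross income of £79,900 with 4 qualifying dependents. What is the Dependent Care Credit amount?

Dependent Care Credit: base = 4 × £5,962 = £23,848. income exceeds £52,900 by £27,000, which is 22 full-or-partial £1,250 increments; reduction = 22 × £225 = £4,950, leaving £18,898.

£18,898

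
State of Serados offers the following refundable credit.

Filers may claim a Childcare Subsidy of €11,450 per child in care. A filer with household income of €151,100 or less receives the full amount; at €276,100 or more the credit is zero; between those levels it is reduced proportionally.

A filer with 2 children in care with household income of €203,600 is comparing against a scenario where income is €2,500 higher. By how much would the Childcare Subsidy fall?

€458

At €203,600 — base = 2 × €11,450 = €22,900. €203,600 is €52,500 into a €125,000 phase-out range, leaving 72,500/125,000 of the credit: €22,900 × 72,500/125,000 = €13,282.
At €206,100 — base = 2 × €11,450 = €22,900. €206,100 is €55,000 into a €125,000 phase-out range, leaving 70,000/125,000 of the credit: €22,900 × 70,000/125,000 = €12,824.
Lost: €13,282 − €12,824 = €458.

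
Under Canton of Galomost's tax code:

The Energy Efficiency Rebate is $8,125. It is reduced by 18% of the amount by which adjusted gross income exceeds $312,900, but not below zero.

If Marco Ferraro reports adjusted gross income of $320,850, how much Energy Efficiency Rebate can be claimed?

Energy Efficiency Rebate: 18% of the $7,950 excess over $312,900 is $1,431; credit = $8,125 − $1,431 = $6,694.

$6,694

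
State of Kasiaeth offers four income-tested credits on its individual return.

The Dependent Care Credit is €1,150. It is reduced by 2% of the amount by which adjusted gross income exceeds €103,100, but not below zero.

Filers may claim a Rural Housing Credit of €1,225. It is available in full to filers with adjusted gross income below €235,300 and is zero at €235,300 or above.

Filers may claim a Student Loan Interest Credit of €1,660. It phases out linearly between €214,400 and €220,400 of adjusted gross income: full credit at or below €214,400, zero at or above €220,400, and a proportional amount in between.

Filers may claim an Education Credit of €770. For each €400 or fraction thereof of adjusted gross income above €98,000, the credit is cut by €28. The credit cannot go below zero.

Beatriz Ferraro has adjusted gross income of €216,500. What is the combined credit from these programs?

Dependent Care Credit: 2% of the €113,400 excess over €103,100 is €2,268 ≥ base, so the credit is €0.
Rural Housing Credit: €216,500 is below the €235,300 cutoff, so the full €1,225 applies.
Student Loan Interest Credit: €216,500 is €2,100 into a €6,000 phase-out range, leaving 3,900/6,000 of the credit: €1,660 × 3,900/6,000 = €1,079.
Education Credit: income exceeds €98,000 by €118,500 → 297 increments × €28 = €8,316 ≥ base, so the credit is €0.
Total: €0 + €1,225 + €1,079 + €0 = €2,304.

€2,304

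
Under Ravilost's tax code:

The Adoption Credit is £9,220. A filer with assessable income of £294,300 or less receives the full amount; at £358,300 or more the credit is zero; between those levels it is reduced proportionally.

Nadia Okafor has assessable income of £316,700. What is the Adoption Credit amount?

Adoption Credit: £316,700 is £22,400 into a £64,000 phase-out range, leaving 41,600/64,000 of the credit: £9,220 × 41,600/64,000 = £5,993.

£5,993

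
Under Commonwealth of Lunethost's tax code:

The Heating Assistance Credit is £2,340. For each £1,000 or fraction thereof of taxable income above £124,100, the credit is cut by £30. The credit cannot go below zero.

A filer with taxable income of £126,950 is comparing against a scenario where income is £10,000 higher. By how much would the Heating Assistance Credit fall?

£300

At £126,950 — income exceeds £124,100 by £2,850, which is 3 full-or-partial £1,000 increments; reduction = 3 × £30 = £90, leaving £2,250.
At £136,950 — income exceeds £124,100 by £12,850, which is 13 full-or-partial £1,000 increments; reduction = 13 × £30 = £390, leaving £1,950.
Lost: £2,250 − £1,950 = £300.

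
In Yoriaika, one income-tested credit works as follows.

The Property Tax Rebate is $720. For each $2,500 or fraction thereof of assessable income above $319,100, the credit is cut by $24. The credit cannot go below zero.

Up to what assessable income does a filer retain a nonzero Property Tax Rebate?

$391,600

After 29 increments the reduction is 29 × $24 = $696, leaving $24; one more increment wipes it out. Increment 29 ends at excess 29 × $2,500 = $72,500, so the highest qualifying income is $319,100 + $72,500 = $391,600.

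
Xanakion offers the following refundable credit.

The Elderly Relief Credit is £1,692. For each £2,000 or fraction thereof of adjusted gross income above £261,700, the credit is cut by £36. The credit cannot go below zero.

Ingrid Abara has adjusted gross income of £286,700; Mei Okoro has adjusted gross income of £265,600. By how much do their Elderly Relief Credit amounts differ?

£396

Ingrid (£286,700): Elderly Relief Credit: income exceeds £261,700 by £25,000, which is 13 full-or-partial £2,000 increments; reduction = 13 × £36 = £468, leaving £1,224.
Mei (£265,600): Elderly Relief Credit: income exceeds £261,700 by £3,900, which is 2 full-or-partial £2,000 increments; reduction = 2 × £36 = £72, leaving £1,620.
Difference: |£1,224 − £1,620| = £396.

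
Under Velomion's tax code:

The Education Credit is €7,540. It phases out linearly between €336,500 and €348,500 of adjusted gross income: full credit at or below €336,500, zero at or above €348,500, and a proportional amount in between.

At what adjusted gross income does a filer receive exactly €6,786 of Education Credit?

€6,786 is 6,786/7,540 of the full €7,540, so 754/7,540 of the €12,000 range has been used: income = €336,500 + €12,000 × 754/7,540 = €337,700.

€337,700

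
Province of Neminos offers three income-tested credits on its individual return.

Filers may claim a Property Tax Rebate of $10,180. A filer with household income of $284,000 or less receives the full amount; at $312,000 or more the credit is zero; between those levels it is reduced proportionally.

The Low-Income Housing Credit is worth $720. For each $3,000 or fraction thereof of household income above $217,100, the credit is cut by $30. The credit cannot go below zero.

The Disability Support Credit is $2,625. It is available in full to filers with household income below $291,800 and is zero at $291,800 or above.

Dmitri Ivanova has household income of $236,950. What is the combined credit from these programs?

Property Tax Rebate: $236,950 is at or below the $284,000 threshold, so the full $10,180 applies.
Low-Income Housing Credit: income exceeds $217,100 by $19,850, which is 7 full-or-partial $3,000 increments; reduction = 7 × $30 = $210, leaving $510.
Disability Support Credit: $236,950 is below the $291,800 cutoff, so the full $2,625 applies.
Total: $10,180 + $510 + $2,625 = $13,315.

$13,315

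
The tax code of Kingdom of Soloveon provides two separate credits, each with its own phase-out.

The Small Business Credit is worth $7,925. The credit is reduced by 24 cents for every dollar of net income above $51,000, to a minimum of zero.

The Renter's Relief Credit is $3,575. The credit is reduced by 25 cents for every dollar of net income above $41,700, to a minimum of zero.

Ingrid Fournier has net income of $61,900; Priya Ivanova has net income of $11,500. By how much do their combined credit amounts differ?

Ingrid ($61,900): Small Business Credit: 24% of the $10,900 excess over $51,000 is $2,616; credit = $7,925 − $2,616 = $5,309. Renter's Relief Credit: 25% of the $20,200 excess over $41,700 is $5,050 ≥ base, so the credit is $0. total $5,309 + $0 = $5,309
Priya ($11,500): Small Business Credit: $11,500 is at or below the $51,000 threshold, so the full $7,925 applies. Renter's Relief Credit: $11,500 is at or below the $41,700 threshold, so the full $3,575 applies. total $7,925 + $3,575 = $11,500
Difference: |$5,309 − $11,500| = $6,191.

$6,191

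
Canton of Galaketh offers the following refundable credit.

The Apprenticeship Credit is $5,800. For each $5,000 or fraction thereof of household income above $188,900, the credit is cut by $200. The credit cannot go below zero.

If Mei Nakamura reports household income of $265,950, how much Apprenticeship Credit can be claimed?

Apprenticeship Credit: income exceeds $188,900 by $77,050, which is 16 full-or-partial $5,000 increments; reduction = 16 × $200 = $3,200, leaving $2,600.

$2,600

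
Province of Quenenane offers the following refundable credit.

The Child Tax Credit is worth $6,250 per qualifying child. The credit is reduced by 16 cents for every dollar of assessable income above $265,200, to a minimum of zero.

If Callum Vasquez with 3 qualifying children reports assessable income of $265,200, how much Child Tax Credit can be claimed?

Child Tax Credit: base = 3 × $6,250 = $18,750. $265,200 is at or below the $265,200 threshold, so the full $18,750 applies.

$18,750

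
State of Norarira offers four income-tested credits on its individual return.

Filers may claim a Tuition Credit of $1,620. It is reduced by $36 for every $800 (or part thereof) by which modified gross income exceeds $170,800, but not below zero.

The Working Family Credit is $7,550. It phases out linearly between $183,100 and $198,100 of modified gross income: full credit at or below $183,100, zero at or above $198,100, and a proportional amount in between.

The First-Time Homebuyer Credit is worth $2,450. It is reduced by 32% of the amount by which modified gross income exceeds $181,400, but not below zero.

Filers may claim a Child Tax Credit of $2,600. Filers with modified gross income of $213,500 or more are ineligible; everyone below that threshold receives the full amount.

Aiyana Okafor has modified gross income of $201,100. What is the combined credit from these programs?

$2,852

Tuition Credit: income exceeds $170,800 by $30,300, which is 38 full-or-partial $800 increments; reduction = 38 × $36 = $1,368, leaving $252.
Working Family Credit: $201,100 is at or above $198,100, so the credit is $0.
First-Time Homebuyer Credit: 32% of the $19,700 excess over $181,400 is $6,304 ≥ base, so the credit is $0.
Child Tax Credit: $201,100 is below the $213,500 cutoff, so the full $2,600 applies.
Total: $252 + $0 + $0 + $2,600 = $2,852.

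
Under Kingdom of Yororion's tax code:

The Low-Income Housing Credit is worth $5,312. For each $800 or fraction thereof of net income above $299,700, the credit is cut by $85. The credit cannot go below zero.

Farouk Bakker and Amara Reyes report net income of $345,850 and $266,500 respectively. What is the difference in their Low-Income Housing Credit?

$4,930

Farouk ($345,850): Low-Income Housing Credit: income exceeds $299,700 by $46,150, which is 58 full-or-partial $800 increments; reduction = 58 × $85 = $4,930, leaving $382.
Amara ($266,500): Low-Income Housing Credit: $266,500 is at or below the $299,700 threshold, so the full $5,312 applies.
Difference: |$382 − $5,312| = $4,930.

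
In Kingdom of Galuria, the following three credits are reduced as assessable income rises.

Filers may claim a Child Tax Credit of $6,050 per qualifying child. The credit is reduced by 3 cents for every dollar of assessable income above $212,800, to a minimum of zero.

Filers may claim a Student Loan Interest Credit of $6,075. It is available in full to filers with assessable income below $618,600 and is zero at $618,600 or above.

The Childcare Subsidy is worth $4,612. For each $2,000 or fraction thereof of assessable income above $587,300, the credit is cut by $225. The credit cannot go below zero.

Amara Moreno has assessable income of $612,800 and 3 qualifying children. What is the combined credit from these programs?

Child Tax Credit: base = 3 × $6,050 = $18,150. 3% of the $400,000 excess over $212,800 is $12,000; credit = $18,150 − $12,000 = $6,150.
Student Loan Interest Credit: $612,800 is below the $618,600 cutoff, so the full $6,075 applies.
Childcare Subsidy: income exceeds $587,300 by $25,500, which is 13 full-or-partial $2,000 increments; reduction = 13 × $225 = $2,925, leaving $1,687.
Total: $6,150 + $6,075 + $1,687 = $13,912.

$13,912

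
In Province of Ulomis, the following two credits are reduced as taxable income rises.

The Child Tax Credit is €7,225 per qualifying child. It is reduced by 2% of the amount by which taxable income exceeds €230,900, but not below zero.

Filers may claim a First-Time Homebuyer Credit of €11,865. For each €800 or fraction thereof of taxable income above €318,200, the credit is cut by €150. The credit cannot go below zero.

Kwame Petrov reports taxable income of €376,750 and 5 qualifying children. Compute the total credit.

Child Tax Credit: base = 5 × €7,225 = €36,125. 2% of the €145,850 excess over €230,900 is €2,917; credit = €36,125 − €2,917 = €33,208.
First-Time Homebuyer Credit: income exceeds €318,200 by €58,550, which is 74 full-or-partial €800 increments; reduction = 74 × €150 = €11,100, leaving €765.
Total: €33,208 + €765 = €33,973.

€33,973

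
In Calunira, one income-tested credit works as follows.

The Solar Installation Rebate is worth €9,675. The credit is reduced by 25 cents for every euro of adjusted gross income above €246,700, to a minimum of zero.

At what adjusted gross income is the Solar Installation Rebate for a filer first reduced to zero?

€285,400

The credit falls by 25% of each euro above €246,700, so it reaches zero when the excess is €9,675 / 25% = €38,700: income = €246,700 + €38,700 = €285,400.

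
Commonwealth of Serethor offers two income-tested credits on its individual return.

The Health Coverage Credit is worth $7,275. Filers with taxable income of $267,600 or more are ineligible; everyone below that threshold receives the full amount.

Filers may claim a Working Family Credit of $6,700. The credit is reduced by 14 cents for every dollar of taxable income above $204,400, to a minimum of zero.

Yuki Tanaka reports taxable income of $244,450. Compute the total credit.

$8,368

Health Coverage Credit: $244,450 is below the $267,600 cutoff, so the full $7,275 applies.
Working Family Credit: 14% of the $40,050 excess over $204,400 is $5,607; credit = $6,700 − $5,607 = $1,093.
Total: $7,275 + $1,093 = $8,368.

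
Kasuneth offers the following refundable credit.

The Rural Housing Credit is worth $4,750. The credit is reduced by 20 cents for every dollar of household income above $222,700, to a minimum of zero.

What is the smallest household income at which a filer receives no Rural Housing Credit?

The credit falls by 20% of each dollar above $222,700, so it reaches zero when the excess is $4,750 / 20% = $23,750: income = $222,700 + $23,750 = $246,450.

$246,450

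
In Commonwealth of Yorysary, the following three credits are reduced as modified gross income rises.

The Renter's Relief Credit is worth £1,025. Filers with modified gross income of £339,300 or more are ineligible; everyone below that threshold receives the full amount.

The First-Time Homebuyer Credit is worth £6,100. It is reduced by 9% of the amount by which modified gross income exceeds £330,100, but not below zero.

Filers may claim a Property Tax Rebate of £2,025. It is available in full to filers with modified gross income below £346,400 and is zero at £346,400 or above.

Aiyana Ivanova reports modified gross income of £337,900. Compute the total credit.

£8,448

Renter's Relief Credit: £337,900 is below the £339,300 cutoff, so the full £1,025 applies.
First-Time Homebuyer Credit: 9% of the £7,800 excess over £330,100 is £702; credit = £6,100 − £702 = £5,398.
Property Tax Rebate: £337,900 is below the £346,400 cutoff, so the full £2,025 applies.
Total: £1,025 + £5,398 + £2,025 = £8,448.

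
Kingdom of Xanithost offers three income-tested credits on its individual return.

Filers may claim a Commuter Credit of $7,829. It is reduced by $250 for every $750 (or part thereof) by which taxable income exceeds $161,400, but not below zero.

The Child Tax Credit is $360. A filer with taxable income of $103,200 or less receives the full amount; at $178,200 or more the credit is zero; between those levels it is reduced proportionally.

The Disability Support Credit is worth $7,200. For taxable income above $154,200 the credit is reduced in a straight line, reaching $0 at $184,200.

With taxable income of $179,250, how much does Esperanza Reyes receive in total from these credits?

Commuter Credit: income exceeds $161,400 by $17,850, which is 24 full-or-partial $750 increments; reduction = 24 × $250 = $6,000, leaving $1,829.
Child Tax Credit: $179,250 is at or above $178,200, so the credit is $0.
Disability Support Credit: $179,250 is $25,050 into a $30,000 phase-out range, leaving 4,950/30,000 of the credit: $7,200 × 4,950/30,000 = $1,188.
Total: $1,829 + $0 + $1,188 = $3,017.

$3,017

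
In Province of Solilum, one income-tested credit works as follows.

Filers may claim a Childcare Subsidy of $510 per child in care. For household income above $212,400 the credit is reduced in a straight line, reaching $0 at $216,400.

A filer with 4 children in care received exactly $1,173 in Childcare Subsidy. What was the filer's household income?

Full credit = 4 × $510 = $2,040.
$1,173 is 1,173/2,040 of the full $2,040, so 867/2,040 of the $4,000 range has been used: income = $212,400 + $4,000 × 867/2,040 = $214,100.

$214,100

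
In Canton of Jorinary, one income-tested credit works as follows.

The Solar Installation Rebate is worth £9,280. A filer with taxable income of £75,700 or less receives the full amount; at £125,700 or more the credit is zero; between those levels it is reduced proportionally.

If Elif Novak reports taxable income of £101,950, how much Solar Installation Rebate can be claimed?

£4,408

Solar Installation Rebate: £101,950 is £26,250 into a £50,000 phase-out range, leaving 23,750/50,000 of the credit: £9,280 × 23,750/50,000 = £4,408.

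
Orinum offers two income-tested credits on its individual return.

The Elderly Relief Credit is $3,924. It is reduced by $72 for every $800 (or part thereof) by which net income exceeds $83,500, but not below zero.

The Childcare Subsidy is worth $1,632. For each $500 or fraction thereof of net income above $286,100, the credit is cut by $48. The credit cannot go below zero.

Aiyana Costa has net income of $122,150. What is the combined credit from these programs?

$2,028

Elderly Relief Credit: income exceeds $83,500 by $38,650, which is 49 full-or-partial $800 increments; reduction = 49 × $72 = $3,528, leaving $396.
Childcare Subsidy: $122,150 is at or below the $286,100 threshold, so the full $1,632 applies.
Total: $396 + $1,632 = $2,028.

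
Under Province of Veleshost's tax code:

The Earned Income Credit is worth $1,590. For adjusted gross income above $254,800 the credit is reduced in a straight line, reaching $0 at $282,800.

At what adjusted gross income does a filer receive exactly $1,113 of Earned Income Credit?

$1,113 is 1,113/1,590 of the full $1,590, so 477/1,590 of the $28,000 range has been used: income = $254,800 + $28,000 × 477/1,590 = $263,200.

$263,200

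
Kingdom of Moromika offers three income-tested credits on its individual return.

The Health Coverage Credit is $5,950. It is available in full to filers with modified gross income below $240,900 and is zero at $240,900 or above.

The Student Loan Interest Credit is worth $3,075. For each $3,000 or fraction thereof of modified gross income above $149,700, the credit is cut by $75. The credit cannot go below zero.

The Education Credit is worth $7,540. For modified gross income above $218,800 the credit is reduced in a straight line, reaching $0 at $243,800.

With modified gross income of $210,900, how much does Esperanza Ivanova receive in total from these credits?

Health Coverage Credit: $210,900 is below the $240,900 cutoff, so the full $5,950 applies.
Student Loan Interest Credit: income exceeds $149,700 by $61,200, which is 21 full-or-partial $3,000 increments; reduction = 21 × $75 = $1,575, leaving $1,500.
Education Credit: $210,900 is at or below the $218,800 threshold, so the full $7,540 applies.
Total: $5,950 + $1,500 + $7,540 = $14,990.

$14,990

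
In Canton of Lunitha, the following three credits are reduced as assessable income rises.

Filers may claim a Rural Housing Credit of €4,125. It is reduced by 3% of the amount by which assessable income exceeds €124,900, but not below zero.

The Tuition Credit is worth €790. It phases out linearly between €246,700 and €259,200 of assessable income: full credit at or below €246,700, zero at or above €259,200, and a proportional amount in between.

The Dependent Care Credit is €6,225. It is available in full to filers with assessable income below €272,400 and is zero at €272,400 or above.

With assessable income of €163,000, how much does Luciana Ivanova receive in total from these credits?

Rural Housing Credit: 3% of the €38,100 excess over €124,900 is €1,143; credit = €4,125 − €1,143 = €2,982.
Tuition Credit: €163,000 is at or below the €246,700 threshold, so the full €790 applies.
Dependent Care Credit: €163,000 is below the €272,400 cutoff, so the full €6,225 applies.
Total: €2,982 + €790 + €6,225 = €9,997.

€9,997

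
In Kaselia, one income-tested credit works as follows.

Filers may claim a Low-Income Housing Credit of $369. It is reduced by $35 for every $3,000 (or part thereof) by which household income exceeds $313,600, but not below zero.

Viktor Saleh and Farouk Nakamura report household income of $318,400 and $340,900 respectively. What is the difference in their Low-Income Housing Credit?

$280

Viktor ($318,400): Low-Income Housing Credit: income exceeds $313,600 by $4,800, which is 2 full-or-partial $3,000 increments; reduction = 2 × $35 = $70, leaving $299.
Farouk ($340,900): Low-Income Housing Credit: income exceeds $313,600 by $27,300, which is 10 full-or-partial $3,000 increments; reduction = 10 × $35 = $350, leaving $19.
Difference: |$299 − $19| = $280.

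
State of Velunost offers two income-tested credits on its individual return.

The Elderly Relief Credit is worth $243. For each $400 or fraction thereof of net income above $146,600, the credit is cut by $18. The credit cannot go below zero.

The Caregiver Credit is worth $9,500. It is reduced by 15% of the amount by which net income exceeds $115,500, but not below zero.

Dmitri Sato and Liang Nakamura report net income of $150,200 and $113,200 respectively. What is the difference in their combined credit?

Dmitri ($150,200): Elderly Relief Credit: income exceeds $146,600 by $3,600, which is 9 full-or-partial $400 increments; reduction = 9 × $18 = $162, leaving $81. Caregiver Credit: 15% of the $34,700 excess over $115,500 is $5,205; credit = $9,500 − $5,205 = $4,295. total $81 + $4,295 = $4,376
Liang ($113,200): Elderly Relief Credit: $113,200 is at or below the $146,600 threshold, so the full $243 applies. Caregiver Credit: $113,200 is at or below the $115,500 threshold, so the full $9,500 applies. total $243 + $9,500 = $9,743
Difference: |$4,376 − $9,743| = $5,367.

$5,367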